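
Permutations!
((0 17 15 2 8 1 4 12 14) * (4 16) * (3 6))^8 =(0 12 16 8 15)(1 2 17 14 4)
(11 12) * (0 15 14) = (0 15 14)(11 12) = [15, 1, 2, 3, 4, 5, 6, 7, 8, 9, 10, 12, 11, 13, 0, 14]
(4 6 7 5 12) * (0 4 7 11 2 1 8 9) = (0 4 6 11 2 1 8 9)(5 12 7) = [4, 8, 1, 3, 6, 12, 11, 5, 9, 0, 10, 2, 7]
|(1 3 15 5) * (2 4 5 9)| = 7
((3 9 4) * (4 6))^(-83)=((3 9 6 4))^(-83)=(3 9 6 4)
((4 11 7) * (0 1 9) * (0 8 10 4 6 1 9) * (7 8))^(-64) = ((0 9 7 6 1)(4 11 8 10))^(-64) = (11)(0 9 7 6 1)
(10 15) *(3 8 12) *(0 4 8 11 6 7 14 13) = (0 4 8 12 3 11 6 7 14 13)(10 15) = [4, 1, 2, 11, 8, 5, 7, 14, 12, 9, 15, 6, 3, 0, 13, 10]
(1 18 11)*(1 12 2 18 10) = (1 10)(2 18 11 12) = [0, 10, 18, 3, 4, 5, 6, 7, 8, 9, 1, 12, 2, 13, 14, 15, 16, 17, 11]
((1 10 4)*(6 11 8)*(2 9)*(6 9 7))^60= ((1 10 4)(2 7 6 11 8 9))^60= (11)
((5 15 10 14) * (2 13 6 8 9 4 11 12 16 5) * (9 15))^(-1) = ((2 13 6 8 15 10 14)(4 11 12 16 5 9))^(-1) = (2 14 10 15 8 6 13)(4 9 5 16 12 11)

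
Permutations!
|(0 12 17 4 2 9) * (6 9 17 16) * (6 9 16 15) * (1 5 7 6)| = 9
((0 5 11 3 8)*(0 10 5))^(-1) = (3 11 5 10 8)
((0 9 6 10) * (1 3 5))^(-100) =(10)(1 5 3)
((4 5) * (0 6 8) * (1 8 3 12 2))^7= ((0 6 3 12 2 1 8)(4 5))^7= (12)(4 5)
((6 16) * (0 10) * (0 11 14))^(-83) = (0 10 11 14)(6 16)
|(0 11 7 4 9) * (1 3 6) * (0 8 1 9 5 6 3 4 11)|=6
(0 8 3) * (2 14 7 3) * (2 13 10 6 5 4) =(0 8 13 10 6 5 4 2 14 7 3) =[8, 1, 14, 0, 2, 4, 5, 3, 13, 9, 6, 11, 12, 10, 7]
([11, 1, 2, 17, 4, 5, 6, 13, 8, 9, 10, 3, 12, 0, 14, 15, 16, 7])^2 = [3, 1, 2, 7, 4, 5, 6, 0, 8, 9, 10, 17, 12, 11, 14, 15, 16, 13]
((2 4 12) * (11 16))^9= (11 16)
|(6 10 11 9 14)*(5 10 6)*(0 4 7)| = 15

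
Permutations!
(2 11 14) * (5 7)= [0, 1, 11, 3, 4, 7, 6, 5, 8, 9, 10, 14, 12, 13, 2]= (2 11 14)(5 7)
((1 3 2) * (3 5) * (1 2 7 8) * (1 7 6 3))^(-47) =((1 5)(3 6)(7 8))^(-47) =(1 5)(3 6)(7 8)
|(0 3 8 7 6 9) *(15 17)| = |(0 3 8 7 6 9)(15 17)| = 6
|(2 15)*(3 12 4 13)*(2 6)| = 12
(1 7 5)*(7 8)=(1 8 7 5)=[0, 8, 2, 3, 4, 1, 6, 5, 7]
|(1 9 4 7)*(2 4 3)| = 6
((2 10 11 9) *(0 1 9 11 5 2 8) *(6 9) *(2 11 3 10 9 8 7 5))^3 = (0 8 6 1)(2 5 10 7 3 9 11)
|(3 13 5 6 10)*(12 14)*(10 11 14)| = 8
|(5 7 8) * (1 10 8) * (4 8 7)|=|(1 10 7)(4 8 5)|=3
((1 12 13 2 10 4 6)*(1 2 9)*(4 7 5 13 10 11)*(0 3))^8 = (1 12 10 7 5 13 9)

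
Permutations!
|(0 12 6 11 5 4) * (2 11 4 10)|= 4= |(0 12 6 4)(2 11 5 10)|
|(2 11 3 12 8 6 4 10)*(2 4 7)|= 14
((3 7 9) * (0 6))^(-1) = (0 6)(3 9 7)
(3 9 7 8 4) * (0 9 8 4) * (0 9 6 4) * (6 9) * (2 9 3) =(0 3 8 6 4 2 9 7) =[3, 1, 9, 8, 2, 5, 4, 0, 6, 7]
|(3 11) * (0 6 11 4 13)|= |(0 6 11 3 4 13)|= 6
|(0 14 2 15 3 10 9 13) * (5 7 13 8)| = 11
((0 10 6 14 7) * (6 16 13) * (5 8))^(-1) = ((0 10 16 13 6 14 7)(5 8))^(-1) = (0 7 14 6 13 16 10)(5 8)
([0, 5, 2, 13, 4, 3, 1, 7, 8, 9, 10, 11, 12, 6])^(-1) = [0, 6, 2, 5, 4, 1, 13, 7, 8, 9, 10, 11, 12, 3]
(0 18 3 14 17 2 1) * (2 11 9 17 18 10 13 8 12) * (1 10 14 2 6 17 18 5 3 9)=(0 14 5 3 2 10 13 8 12 6 17 11 1)(9 18)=[14, 0, 10, 2, 4, 3, 17, 7, 12, 18, 13, 1, 6, 8, 5, 15, 16, 11, 9]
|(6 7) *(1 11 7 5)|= 5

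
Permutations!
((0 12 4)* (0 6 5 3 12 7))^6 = ((0 7)(3 12 4 6 5))^6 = (3 12 4 6 5)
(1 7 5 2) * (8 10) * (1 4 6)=(1 7 5 2 4 6)(8 10)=[0, 7, 4, 3, 6, 2, 1, 5, 10, 9, 8]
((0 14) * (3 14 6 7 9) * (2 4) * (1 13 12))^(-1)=((0 6 7 9 3 14)(1 13 12)(2 4))^(-1)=(0 14 3 9 7 6)(1 12 13)(2 4)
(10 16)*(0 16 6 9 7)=(0 16 10 6 9 7)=[16, 1, 2, 3, 4, 5, 9, 0, 8, 7, 6, 11, 12, 13, 14, 15, 10]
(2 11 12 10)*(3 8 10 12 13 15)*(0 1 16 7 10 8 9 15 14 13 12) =(0 1 16 7 10 2 11 12)(3 9 15)(13 14) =[1, 16, 11, 9, 4, 5, 6, 10, 8, 15, 2, 12, 0, 14, 13, 3, 7]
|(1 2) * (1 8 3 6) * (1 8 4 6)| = 6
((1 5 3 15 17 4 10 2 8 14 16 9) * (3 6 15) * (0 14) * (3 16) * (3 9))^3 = ((0 14 9 1 5 6 15 17 4 10 2 8)(3 16))^3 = (0 1 15 10)(2 14 5 17)(3 16)(4 8 9 6)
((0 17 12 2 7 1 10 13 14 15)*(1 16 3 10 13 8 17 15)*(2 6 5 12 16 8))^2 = ((0 15)(1 13 14)(2 7 8 17 16 3 10)(5 12 6))^2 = (1 14 13)(2 8 16 10 7 17 3)(5 6 12)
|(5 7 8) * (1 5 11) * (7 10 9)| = |(1 5 10 9 7 8 11)| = 7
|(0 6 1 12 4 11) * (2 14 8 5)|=12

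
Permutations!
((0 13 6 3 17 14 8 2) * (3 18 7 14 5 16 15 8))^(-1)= (0 2 8 15 16 5 17 3 14 7 18 6 13)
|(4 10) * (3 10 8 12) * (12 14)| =|(3 10 4 8 14 12)| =6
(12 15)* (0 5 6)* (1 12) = [5, 12, 2, 3, 4, 6, 0, 7, 8, 9, 10, 11, 15, 13, 14, 1] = (0 5 6)(1 12 15)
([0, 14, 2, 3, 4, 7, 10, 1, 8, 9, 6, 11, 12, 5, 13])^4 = [0, 7, 2, 3, 4, 13, 6, 5, 8, 9, 10, 11, 12, 14, 1]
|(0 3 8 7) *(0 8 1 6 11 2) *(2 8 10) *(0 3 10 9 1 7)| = 10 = |(0 10 2 3 7 9 1 6 11 8)|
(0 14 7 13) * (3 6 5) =(0 14 7 13)(3 6 5) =[14, 1, 2, 6, 4, 3, 5, 13, 8, 9, 10, 11, 12, 0, 7]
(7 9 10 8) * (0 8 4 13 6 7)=(0 8)(4 13 6 7 9 10)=[8, 1, 2, 3, 13, 5, 7, 9, 0, 10, 4, 11, 12, 6]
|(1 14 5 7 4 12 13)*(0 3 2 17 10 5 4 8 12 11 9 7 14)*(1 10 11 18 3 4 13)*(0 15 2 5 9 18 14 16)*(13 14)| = |(0 4 13 10 9 7 8 12 1 15 2 17 11 18 3 5 16)| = 17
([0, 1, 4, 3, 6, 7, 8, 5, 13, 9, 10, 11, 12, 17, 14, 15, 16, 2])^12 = [0, 1, 2, 3, 4, 5, 6, 7, 8, 9, 10, 11, 12, 13, 14, 15, 16, 17]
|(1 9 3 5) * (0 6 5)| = 6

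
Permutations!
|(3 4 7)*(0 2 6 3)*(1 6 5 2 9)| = 14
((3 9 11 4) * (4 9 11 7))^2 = (3 9 4 11 7)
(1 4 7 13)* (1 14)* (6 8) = (1 4 7 13 14)(6 8) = [0, 4, 2, 3, 7, 5, 8, 13, 6, 9, 10, 11, 12, 14, 1]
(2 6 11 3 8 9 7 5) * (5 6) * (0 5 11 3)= (0 5 2 11)(3 8 9 7 6)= [5, 1, 11, 8, 4, 2, 3, 6, 9, 7, 10, 0]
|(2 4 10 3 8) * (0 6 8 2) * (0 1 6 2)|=15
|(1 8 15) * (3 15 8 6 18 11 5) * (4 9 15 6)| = |(1 4 9 15)(3 6 18 11 5)| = 20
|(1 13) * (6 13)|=|(1 6 13)|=3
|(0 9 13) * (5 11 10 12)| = |(0 9 13)(5 11 10 12)| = 12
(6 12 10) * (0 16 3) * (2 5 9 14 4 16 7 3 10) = (0 7 3)(2 5 9 14 4 16 10 6 12) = [7, 1, 5, 0, 16, 9, 12, 3, 8, 14, 6, 11, 2, 13, 4, 15, 10]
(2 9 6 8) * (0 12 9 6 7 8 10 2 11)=(0 12 9 7 8 11)(2 6 10)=[12, 1, 6, 3, 4, 5, 10, 8, 11, 7, 2, 0, 9]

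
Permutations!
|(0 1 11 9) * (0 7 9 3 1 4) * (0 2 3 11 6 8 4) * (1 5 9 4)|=6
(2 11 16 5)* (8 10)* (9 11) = (2 9 11 16 5)(8 10) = [0, 1, 9, 3, 4, 2, 6, 7, 10, 11, 8, 16, 12, 13, 14, 15, 5]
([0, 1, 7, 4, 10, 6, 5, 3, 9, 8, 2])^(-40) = (10)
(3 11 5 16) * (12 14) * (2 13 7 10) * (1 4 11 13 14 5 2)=(1 4 11 2 14 12 5 16 3 13 7 10)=[0, 4, 14, 13, 11, 16, 6, 10, 8, 9, 1, 2, 5, 7, 12, 15, 3]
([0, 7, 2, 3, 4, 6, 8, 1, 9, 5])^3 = (1 7)(5 9 8 6)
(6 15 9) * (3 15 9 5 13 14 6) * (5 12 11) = (3 15 12 11 5 13 14 6 9) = [0, 1, 2, 15, 4, 13, 9, 7, 8, 3, 10, 5, 11, 14, 6, 12]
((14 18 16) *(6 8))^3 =(18)(6 8)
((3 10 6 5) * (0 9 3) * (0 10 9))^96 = ((3 9)(5 10 6))^96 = (10)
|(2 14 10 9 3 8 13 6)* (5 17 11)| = 24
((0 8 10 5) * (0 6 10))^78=((0 8)(5 6 10))^78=(10)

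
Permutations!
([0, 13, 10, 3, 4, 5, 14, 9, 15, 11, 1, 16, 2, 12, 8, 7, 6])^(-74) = (1 13 12 2 10)(6 11 7 8)(9 15 14 16)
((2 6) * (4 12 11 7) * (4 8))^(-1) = (2 6)(4 8 7 11 12)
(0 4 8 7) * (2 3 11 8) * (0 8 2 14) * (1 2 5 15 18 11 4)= (0 1 2 3 4 14)(5 15 18 11)(7 8)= [1, 2, 3, 4, 14, 15, 6, 8, 7, 9, 10, 5, 12, 13, 0, 18, 16, 17, 11]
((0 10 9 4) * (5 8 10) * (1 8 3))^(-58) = ((0 5 3 1 8 10 9 4))^(-58) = (0 9 8 3)(1 5 4 10)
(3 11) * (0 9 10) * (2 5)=(0 9 10)(2 5)(3 11)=[9, 1, 5, 11, 4, 2, 6, 7, 8, 10, 0, 3]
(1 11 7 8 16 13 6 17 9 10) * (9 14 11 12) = [0, 12, 2, 3, 4, 5, 17, 8, 16, 10, 1, 7, 9, 6, 11, 15, 13, 14] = (1 12 9 10)(6 17 14 11 7 8 16 13)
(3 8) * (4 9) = [0, 1, 2, 8, 9, 5, 6, 7, 3, 4] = (3 8)(4 9)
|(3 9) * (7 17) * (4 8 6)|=6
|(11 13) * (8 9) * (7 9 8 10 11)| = |(7 9 10 11 13)| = 5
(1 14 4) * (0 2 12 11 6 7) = (0 2 12 11 6 7)(1 14 4) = [2, 14, 12, 3, 1, 5, 7, 0, 8, 9, 10, 6, 11, 13, 4]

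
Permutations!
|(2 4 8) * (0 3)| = |(0 3)(2 4 8)| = 6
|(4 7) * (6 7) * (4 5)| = 4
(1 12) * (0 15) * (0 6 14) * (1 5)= (0 15 6 14)(1 12 5)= [15, 12, 2, 3, 4, 1, 14, 7, 8, 9, 10, 11, 5, 13, 0, 6]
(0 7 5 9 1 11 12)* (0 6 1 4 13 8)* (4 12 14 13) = (0 7 5 9 12 6 1 11 14 13 8) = [7, 11, 2, 3, 4, 9, 1, 5, 0, 12, 10, 14, 6, 8, 13]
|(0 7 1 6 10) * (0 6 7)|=|(1 7)(6 10)|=2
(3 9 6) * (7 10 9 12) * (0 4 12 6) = (0 4 12 7 10 9)(3 6) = [4, 1, 2, 6, 12, 5, 3, 10, 8, 0, 9, 11, 7]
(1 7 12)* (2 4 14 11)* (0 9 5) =(0 9 5)(1 7 12)(2 4 14 11) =[9, 7, 4, 3, 14, 0, 6, 12, 8, 5, 10, 2, 1, 13, 11]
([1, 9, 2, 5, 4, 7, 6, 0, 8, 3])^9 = (0 3)(1 5)(7 9)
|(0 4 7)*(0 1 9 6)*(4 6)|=4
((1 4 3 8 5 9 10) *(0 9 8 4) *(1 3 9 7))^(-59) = (0 7 1)(3 4 9 10)(5 8)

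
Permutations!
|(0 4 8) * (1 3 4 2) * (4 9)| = 7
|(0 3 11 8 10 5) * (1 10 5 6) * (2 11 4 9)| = 24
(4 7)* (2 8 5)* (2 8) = (4 7)(5 8) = [0, 1, 2, 3, 7, 8, 6, 4, 5]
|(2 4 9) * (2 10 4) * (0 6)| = |(0 6)(4 9 10)| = 6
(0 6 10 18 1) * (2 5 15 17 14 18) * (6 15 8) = (0 15 17 14 18 1)(2 5 8 6 10) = [15, 0, 5, 3, 4, 8, 10, 7, 6, 9, 2, 11, 12, 13, 18, 17, 16, 14, 1]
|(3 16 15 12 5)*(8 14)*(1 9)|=|(1 9)(3 16 15 12 5)(8 14)|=10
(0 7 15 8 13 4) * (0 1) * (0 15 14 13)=[7, 15, 2, 3, 1, 5, 6, 14, 0, 9, 10, 11, 12, 4, 13, 8]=(0 7 14 13 4 1 15 8)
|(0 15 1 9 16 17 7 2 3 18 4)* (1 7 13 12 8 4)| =|(0 15 7 2 3 18 1 9 16 17 13 12 8 4)| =14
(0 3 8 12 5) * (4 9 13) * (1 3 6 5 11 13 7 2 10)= (0 6 5)(1 3 8 12 11 13 4 9 7 2 10)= [6, 3, 10, 8, 9, 0, 5, 2, 12, 7, 1, 13, 11, 4]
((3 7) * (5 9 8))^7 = (3 7)(5 9 8) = ((3 7)(5 9 8))^7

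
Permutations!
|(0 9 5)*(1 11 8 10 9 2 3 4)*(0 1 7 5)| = |(0 2 3 4 7 5 1 11 8 10 9)| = 11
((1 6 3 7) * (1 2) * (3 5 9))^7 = (9)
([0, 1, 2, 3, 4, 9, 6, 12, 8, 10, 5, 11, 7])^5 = [0, 1, 2, 3, 4, 10, 6, 12, 8, 5, 9, 11, 7]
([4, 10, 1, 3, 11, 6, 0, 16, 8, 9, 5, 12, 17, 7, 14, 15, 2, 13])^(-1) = (0 6 5 10 1 2 16 7 13 17 12 11 4)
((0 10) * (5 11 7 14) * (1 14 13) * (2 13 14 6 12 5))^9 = (14)(0 10)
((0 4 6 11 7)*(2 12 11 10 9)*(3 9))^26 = ((0 4 6 10 3 9 2 12 11 7))^26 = (0 2 6 11 3)(4 12 10 7 9)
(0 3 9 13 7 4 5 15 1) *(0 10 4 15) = [3, 10, 2, 9, 5, 0, 6, 15, 8, 13, 4, 11, 12, 7, 14, 1] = (0 3 9 13 7 15 1 10 4 5)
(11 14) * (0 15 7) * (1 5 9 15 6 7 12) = (0 6 7)(1 5 9 15 12)(11 14) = [6, 5, 2, 3, 4, 9, 7, 0, 8, 15, 10, 14, 1, 13, 11, 12]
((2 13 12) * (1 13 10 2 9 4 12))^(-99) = ((1 13)(2 10)(4 12 9))^(-99) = (1 13)(2 10)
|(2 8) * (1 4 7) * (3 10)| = 6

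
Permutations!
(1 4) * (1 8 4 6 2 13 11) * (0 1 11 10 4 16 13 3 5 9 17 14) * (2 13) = [1, 6, 3, 5, 8, 9, 13, 7, 16, 17, 4, 11, 12, 10, 0, 15, 2, 14] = (0 1 6 13 10 4 8 16 2 3 5 9 17 14)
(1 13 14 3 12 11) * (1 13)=(3 12 11 13 14)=[0, 1, 2, 12, 4, 5, 6, 7, 8, 9, 10, 13, 11, 14, 3]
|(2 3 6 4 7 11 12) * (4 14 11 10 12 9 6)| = |(2 3 4 7 10 12)(6 14 11 9)| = 12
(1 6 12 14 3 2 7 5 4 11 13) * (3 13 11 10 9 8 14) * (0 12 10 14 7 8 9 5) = (0 12 3 2 8 7)(1 6 10 5 4 14 13) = [12, 6, 8, 2, 14, 4, 10, 0, 7, 9, 5, 11, 3, 1, 13]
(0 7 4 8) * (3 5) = [7, 1, 2, 5, 8, 3, 6, 4, 0] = (0 7 4 8)(3 5)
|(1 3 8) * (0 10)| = |(0 10)(1 3 8)| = 6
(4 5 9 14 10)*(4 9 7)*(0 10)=(0 10 9 14)(4 5 7)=[10, 1, 2, 3, 5, 7, 6, 4, 8, 14, 9, 11, 12, 13, 0]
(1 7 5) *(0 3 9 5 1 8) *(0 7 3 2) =(0 2)(1 3 9 5 8 7) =[2, 3, 0, 9, 4, 8, 6, 1, 7, 5]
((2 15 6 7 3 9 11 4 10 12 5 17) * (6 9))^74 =(2 9 4 12 17 15 11 10 5)(3 7 6)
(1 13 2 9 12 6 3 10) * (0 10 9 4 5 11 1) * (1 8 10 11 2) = (0 11 8 10)(1 13)(2 4 5)(3 9 12 6) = [11, 13, 4, 9, 5, 2, 3, 7, 10, 12, 0, 8, 6, 1]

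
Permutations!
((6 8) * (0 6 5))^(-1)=((0 6 8 5))^(-1)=(0 5 8 6)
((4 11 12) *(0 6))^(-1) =((0 6)(4 11 12))^(-1) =(0 6)(4 12 11)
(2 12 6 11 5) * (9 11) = [0, 1, 12, 3, 4, 2, 9, 7, 8, 11, 10, 5, 6] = (2 12 6 9 11 5)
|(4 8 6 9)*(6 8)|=3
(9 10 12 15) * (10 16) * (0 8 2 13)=(0 8 2 13)(9 16 10 12 15)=[8, 1, 13, 3, 4, 5, 6, 7, 2, 16, 12, 11, 15, 0, 14, 9, 10]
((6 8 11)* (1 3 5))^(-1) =(1 5 3)(6 11 8)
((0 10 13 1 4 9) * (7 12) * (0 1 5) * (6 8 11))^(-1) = ((0 10 13 5)(1 4 9)(6 8 11)(7 12))^(-1) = (0 5 13 10)(1 9 4)(6 11 8)(7 12)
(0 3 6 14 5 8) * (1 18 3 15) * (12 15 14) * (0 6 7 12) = (0 14 5 8 6)(1 18 3 7 12 15) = [14, 18, 2, 7, 4, 8, 0, 12, 6, 9, 10, 11, 15, 13, 5, 1, 16, 17, 3]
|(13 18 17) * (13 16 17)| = 2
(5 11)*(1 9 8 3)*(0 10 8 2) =(0 10 8 3 1 9 2)(5 11) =[10, 9, 0, 1, 4, 11, 6, 7, 3, 2, 8, 5]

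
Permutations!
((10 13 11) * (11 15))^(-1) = ((10 13 15 11))^(-1) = (10 11 15 13)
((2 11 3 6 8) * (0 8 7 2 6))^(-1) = ((0 8 6 7 2 11 3))^(-1) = (0 3 11 2 7 6 8)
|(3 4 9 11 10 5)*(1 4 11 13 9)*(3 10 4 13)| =|(1 13 9 3 11 4)(5 10)| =6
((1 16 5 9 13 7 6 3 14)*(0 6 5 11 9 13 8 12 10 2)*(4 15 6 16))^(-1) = (0 2 10 12 8 9 11 16)(1 14 3 6 15 4)(5 7 13)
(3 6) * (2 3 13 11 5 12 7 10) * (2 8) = [0, 1, 3, 6, 4, 12, 13, 10, 2, 9, 8, 5, 7, 11] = (2 3 6 13 11 5 12 7 10 8)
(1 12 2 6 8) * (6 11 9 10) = (1 12 2 11 9 10 6 8) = [0, 12, 11, 3, 4, 5, 8, 7, 1, 10, 6, 9, 2]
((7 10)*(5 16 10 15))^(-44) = (5 16 10 7 15)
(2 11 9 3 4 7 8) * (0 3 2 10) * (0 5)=(0 3 4 7 8 10 5)(2 11 9)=[3, 1, 11, 4, 7, 0, 6, 8, 10, 2, 5, 9]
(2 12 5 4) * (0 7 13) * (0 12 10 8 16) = (0 7 13 12 5 4 2 10 8 16) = [7, 1, 10, 3, 2, 4, 6, 13, 16, 9, 8, 11, 5, 12, 14, 15, 0]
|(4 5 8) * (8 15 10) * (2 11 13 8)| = 8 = |(2 11 13 8 4 5 15 10)|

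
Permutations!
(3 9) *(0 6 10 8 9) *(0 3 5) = (0 6 10 8 9 5) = [6, 1, 2, 3, 4, 0, 10, 7, 9, 5, 8]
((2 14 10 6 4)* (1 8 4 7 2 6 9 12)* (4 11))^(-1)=(1 12 9 10 14 2 7 6 4 11 8)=((1 8 11 4 6 7 2 14 10 9 12))^(-1)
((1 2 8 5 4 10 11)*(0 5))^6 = (0 2 11 4)(1 10 5 8)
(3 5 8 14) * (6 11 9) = (3 5 8 14)(6 11 9) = [0, 1, 2, 5, 4, 8, 11, 7, 14, 6, 10, 9, 12, 13, 3]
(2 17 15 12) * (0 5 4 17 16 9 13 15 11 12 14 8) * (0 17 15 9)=(0 5 4 15 14 8 17 11 12 2 16)(9 13)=[5, 1, 16, 3, 15, 4, 6, 7, 17, 13, 10, 12, 2, 9, 8, 14, 0, 11]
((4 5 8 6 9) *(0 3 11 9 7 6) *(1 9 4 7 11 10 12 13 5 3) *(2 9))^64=(0 3 2 12 7 5 11)(1 10 9 13 6 8 4)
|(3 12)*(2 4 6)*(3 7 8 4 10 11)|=9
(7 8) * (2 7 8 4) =(8)(2 7 4) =[0, 1, 7, 3, 2, 5, 6, 4, 8]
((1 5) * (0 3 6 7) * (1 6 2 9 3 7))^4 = ((0 7)(1 5 6)(2 9 3))^4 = (1 5 6)(2 9 3)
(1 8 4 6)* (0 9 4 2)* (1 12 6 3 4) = (0 9 1 8 2)(3 4)(6 12) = [9, 8, 0, 4, 3, 5, 12, 7, 2, 1, 10, 11, 6]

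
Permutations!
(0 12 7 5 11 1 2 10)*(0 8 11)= [12, 2, 10, 3, 4, 0, 6, 5, 11, 9, 8, 1, 7]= (0 12 7 5)(1 2 10 8 11)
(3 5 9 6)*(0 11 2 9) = (0 11 2 9 6 3 5) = [11, 1, 9, 5, 4, 0, 3, 7, 8, 6, 10, 2]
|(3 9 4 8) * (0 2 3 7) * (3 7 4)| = 6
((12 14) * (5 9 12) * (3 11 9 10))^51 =((3 11 9 12 14 5 10))^51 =(3 9 14 10 11 12 5)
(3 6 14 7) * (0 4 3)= (0 4 3 6 14 7)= [4, 1, 2, 6, 3, 5, 14, 0, 8, 9, 10, 11, 12, 13, 7]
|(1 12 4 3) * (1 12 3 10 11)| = |(1 3 12 4 10 11)| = 6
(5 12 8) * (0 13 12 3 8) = (0 13 12)(3 8 5) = [13, 1, 2, 8, 4, 3, 6, 7, 5, 9, 10, 11, 0, 12]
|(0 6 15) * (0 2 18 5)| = |(0 6 15 2 18 5)| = 6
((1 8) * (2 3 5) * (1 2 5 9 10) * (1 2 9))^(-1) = ((1 8 9 10 2 3))^(-1) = (1 3 2 10 9 8)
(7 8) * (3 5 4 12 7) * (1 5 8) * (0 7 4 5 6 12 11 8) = [7, 6, 2, 0, 11, 5, 12, 1, 3, 9, 10, 8, 4] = (0 7 1 6 12 4 11 8 3)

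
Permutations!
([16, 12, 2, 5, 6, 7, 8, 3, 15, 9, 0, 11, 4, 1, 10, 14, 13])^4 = (0 12 15 16 4 14 13 6 10 1 8)(3 5 7)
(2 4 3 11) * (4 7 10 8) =[0, 1, 7, 11, 3, 5, 6, 10, 4, 9, 8, 2] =(2 7 10 8 4 3 11)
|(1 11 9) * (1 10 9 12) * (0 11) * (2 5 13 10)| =|(0 11 12 1)(2 5 13 10 9)| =20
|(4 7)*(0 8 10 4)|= 5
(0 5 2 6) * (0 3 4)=(0 5 2 6 3 4)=[5, 1, 6, 4, 0, 2, 3]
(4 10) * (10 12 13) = (4 12 13 10) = [0, 1, 2, 3, 12, 5, 6, 7, 8, 9, 4, 11, 13, 10]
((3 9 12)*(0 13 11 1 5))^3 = (0 1 13 5 11)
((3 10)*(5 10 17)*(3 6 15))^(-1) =((3 17 5 10 6 15))^(-1) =(3 15 6 10 5 17)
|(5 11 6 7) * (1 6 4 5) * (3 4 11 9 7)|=|(11)(1 6 3 4 5 9 7)|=7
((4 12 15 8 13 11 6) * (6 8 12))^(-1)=((4 6)(8 13 11)(12 15))^(-1)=(4 6)(8 11 13)(12 15)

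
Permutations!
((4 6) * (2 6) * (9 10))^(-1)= ((2 6 4)(9 10))^(-1)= (2 4 6)(9 10)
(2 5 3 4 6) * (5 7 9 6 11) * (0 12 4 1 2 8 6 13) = (0 12 4 11 5 3 1 2 7 9 13)(6 8) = [12, 2, 7, 1, 11, 3, 8, 9, 6, 13, 10, 5, 4, 0]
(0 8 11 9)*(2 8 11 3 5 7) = (0 11 9)(2 8 3 5 7) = [11, 1, 8, 5, 4, 7, 6, 2, 3, 0, 10, 9]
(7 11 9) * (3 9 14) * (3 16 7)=(3 9)(7 11 14 16)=[0, 1, 2, 9, 4, 5, 6, 11, 8, 3, 10, 14, 12, 13, 16, 15, 7]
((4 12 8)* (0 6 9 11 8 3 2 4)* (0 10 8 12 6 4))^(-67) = ((0 4 6 9 11 12 3 2)(8 10))^(-67) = (0 12 6 2 11 4 3 9)(8 10)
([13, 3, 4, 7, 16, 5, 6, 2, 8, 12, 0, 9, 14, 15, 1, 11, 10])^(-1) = (0 10 16 4 2 7 3 1 14 12 9 11 15 13)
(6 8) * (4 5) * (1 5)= (1 5 4)(6 8)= [0, 5, 2, 3, 1, 4, 8, 7, 6]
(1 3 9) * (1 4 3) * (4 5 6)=(3 9 5 6 4)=[0, 1, 2, 9, 3, 6, 4, 7, 8, 5]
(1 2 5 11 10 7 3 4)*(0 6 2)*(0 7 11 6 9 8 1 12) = (0 9 8 1 7 3 4 12)(2 5 6)(10 11) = [9, 7, 5, 4, 12, 6, 2, 3, 1, 8, 11, 10, 0]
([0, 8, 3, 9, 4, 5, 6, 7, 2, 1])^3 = (1 3 8 9 2)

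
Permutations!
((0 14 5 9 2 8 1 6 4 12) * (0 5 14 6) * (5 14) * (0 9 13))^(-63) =(14)(1 9 2 8)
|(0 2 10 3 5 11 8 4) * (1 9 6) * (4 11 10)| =6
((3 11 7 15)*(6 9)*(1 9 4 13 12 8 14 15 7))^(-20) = (1 6 13 8 15 11 9 4 12 14 3)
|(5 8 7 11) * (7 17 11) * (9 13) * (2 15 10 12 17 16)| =18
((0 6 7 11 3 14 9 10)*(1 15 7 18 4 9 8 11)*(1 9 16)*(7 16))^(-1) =((0 6 18 4 7 9 10)(1 15 16)(3 14 8 11))^(-1) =(0 10 9 7 4 18 6)(1 16 15)(3 11 8 14)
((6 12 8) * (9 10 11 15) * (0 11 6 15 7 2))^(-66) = ((0 11 7 2)(6 12 8 15 9 10))^(-66) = (15)(0 7)(2 11)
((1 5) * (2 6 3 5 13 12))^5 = (1 3 2 13 5 6 12)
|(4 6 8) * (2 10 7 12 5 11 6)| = 9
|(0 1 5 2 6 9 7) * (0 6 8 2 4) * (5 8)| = |(0 1 8 2 5 4)(6 9 7)| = 6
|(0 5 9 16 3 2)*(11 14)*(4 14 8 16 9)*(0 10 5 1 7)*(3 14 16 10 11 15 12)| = 33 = |(0 1 7)(2 11 8 10 5 4 16 14 15 12 3)|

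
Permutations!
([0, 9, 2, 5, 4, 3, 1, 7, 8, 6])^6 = (9)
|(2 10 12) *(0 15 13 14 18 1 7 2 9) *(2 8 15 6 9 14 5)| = |(0 6 9)(1 7 8 15 13 5 2 10 12 14 18)| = 33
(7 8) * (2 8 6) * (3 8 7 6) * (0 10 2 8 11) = (0 10 2 7 3 11)(6 8) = [10, 1, 7, 11, 4, 5, 8, 3, 6, 9, 2, 0]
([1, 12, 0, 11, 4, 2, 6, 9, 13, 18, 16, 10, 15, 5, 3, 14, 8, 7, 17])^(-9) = [14, 3, 15, 8, 4, 12, 6, 17, 0, 7, 5, 13, 11, 1, 16, 10, 2, 18, 9]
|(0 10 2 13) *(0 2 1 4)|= 4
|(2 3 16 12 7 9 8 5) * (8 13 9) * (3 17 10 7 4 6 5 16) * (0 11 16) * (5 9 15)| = |(0 11 16 12 4 6 9 13 15 5 2 17 10 7 8)| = 15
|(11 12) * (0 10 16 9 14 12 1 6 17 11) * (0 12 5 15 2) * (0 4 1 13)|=14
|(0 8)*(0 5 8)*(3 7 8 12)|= 5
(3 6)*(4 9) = [0, 1, 2, 6, 9, 5, 3, 7, 8, 4] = (3 6)(4 9)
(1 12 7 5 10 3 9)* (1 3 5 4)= (1 12 7 4)(3 9)(5 10)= [0, 12, 2, 9, 1, 10, 6, 4, 8, 3, 5, 11, 7]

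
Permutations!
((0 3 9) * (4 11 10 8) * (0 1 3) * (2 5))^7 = (1 3 9)(2 5)(4 8 10 11)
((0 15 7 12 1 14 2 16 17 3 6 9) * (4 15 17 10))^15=(17)(1 15 16)(2 12 4)(7 10 14)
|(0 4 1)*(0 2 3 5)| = 6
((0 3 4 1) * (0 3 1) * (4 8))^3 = (0 8 1 4 3)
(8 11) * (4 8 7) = (4 8 11 7) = [0, 1, 2, 3, 8, 5, 6, 4, 11, 9, 10, 7]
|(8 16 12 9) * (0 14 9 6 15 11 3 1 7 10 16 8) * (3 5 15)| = 21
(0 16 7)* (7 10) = (0 16 10 7) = [16, 1, 2, 3, 4, 5, 6, 0, 8, 9, 7, 11, 12, 13, 14, 15, 10]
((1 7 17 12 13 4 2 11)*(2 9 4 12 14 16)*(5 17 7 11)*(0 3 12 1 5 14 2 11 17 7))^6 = (0 2)(1 5)(3 14)(7 17)(11 13)(12 16) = ((0 3 12 13 1 17 2 14 16 11 5 7)(4 9))^6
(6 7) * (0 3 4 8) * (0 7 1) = [3, 0, 2, 4, 8, 5, 1, 6, 7] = (0 3 4 8 7 6 1)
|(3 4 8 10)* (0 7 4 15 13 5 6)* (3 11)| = |(0 7 4 8 10 11 3 15 13 5 6)| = 11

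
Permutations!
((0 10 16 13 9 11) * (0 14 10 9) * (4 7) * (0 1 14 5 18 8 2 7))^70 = (0 7 8 5 9 4 2 18 11)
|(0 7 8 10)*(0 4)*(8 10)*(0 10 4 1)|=5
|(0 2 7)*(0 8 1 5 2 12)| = |(0 12)(1 5 2 7 8)| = 10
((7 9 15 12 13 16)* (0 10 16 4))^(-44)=(0 10 16 7 9 15 12 13 4)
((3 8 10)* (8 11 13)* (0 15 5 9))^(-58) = ((0 15 5 9)(3 11 13 8 10))^(-58) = (0 5)(3 13 10 11 8)(9 15)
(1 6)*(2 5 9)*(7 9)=(1 6)(2 5 7 9)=[0, 6, 5, 3, 4, 7, 1, 9, 8, 2]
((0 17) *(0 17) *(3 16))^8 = (17)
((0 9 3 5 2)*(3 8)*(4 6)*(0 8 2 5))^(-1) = ((0 9 2 8 3)(4 6))^(-1) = (0 3 8 2 9)(4 6)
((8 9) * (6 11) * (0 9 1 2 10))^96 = ((0 9 8 1 2 10)(6 11))^96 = (11)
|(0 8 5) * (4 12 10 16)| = 12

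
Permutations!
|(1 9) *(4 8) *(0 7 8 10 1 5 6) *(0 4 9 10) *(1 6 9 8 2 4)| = |(0 7 2 4)(1 10 6)(5 9)| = 12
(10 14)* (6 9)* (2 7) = (2 7)(6 9)(10 14) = [0, 1, 7, 3, 4, 5, 9, 2, 8, 6, 14, 11, 12, 13, 10]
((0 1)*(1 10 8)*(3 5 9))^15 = (0 1 8 10)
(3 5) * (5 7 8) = [0, 1, 2, 7, 4, 3, 6, 8, 5] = (3 7 8 5)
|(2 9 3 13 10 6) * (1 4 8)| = 6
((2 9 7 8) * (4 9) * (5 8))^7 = ((2 4 9 7 5 8))^7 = (2 4 9 7 5 8)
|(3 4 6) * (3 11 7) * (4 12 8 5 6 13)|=14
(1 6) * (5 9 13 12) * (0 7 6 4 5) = [7, 4, 2, 3, 5, 9, 1, 6, 8, 13, 10, 11, 0, 12] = (0 7 6 1 4 5 9 13 12)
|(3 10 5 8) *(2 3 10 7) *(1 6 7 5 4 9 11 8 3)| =20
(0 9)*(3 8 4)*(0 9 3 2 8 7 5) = (9)(0 3 7 5)(2 8 4) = [3, 1, 8, 7, 2, 0, 6, 5, 4, 9]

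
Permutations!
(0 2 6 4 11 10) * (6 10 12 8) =(0 2 10)(4 11 12 8 6) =[2, 1, 10, 3, 11, 5, 4, 7, 6, 9, 0, 12, 8]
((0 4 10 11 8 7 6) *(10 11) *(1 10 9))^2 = ((0 4 11 8 7 6)(1 10 9))^2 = (0 11 7)(1 9 10)(4 8 6)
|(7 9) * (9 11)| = 3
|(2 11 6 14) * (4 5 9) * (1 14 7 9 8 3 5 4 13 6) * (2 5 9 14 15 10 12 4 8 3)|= 56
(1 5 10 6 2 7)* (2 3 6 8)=(1 5 10 8 2 7)(3 6)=[0, 5, 7, 6, 4, 10, 3, 1, 2, 9, 8]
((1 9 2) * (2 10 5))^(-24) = (1 9 10 5 2)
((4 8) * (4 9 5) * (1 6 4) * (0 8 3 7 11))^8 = ((0 8 9 5 1 6 4 3 7 11))^8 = (0 7 4 1 9)(3 6 5 8 11)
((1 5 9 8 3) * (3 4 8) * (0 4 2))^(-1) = (0 2 8 4)(1 3 9 5)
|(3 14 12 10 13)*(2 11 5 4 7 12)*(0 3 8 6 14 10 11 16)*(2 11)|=14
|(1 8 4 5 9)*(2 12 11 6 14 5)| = |(1 8 4 2 12 11 6 14 5 9)| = 10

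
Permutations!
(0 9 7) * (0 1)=[9, 0, 2, 3, 4, 5, 6, 1, 8, 7]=(0 9 7 1)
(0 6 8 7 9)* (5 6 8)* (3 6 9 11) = (0 8 7 11 3 6 5 9) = [8, 1, 2, 6, 4, 9, 5, 11, 7, 0, 10, 3]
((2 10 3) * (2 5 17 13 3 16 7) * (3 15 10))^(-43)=((2 3 5 17 13 15 10 16 7))^(-43)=(2 5 13 10 7 3 17 15 16)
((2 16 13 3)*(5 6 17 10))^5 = ((2 16 13 3)(5 6 17 10))^5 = (2 16 13 3)(5 6 17 10)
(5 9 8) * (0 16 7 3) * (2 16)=(0 2 16 7 3)(5 9 8)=[2, 1, 16, 0, 4, 9, 6, 3, 5, 8, 10, 11, 12, 13, 14, 15, 7]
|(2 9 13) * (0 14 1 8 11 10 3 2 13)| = |(0 14 1 8 11 10 3 2 9)| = 9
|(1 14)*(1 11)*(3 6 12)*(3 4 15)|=|(1 14 11)(3 6 12 4 15)|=15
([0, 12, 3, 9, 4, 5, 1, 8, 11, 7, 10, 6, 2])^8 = (1 6 11 8 7 9 3 2 12)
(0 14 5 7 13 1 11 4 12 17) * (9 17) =(0 14 5 7 13 1 11 4 12 9 17) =[14, 11, 2, 3, 12, 7, 6, 13, 8, 17, 10, 4, 9, 1, 5, 15, 16, 0]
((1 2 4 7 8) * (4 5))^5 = ((1 2 5 4 7 8))^5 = (1 8 7 4 5 2)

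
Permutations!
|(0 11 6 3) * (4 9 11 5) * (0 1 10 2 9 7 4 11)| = 18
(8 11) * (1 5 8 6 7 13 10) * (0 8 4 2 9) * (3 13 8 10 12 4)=[10, 5, 9, 13, 2, 3, 7, 8, 11, 0, 1, 6, 4, 12]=(0 10 1 5 3 13 12 4 2 9)(6 7 8 11)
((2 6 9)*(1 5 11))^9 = ((1 5 11)(2 6 9))^9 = (11)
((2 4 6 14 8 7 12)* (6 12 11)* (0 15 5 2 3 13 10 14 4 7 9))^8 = (0 12 15 3 5 13 2 10 7 14 11 8 6 9 4)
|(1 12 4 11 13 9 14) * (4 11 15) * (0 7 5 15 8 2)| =42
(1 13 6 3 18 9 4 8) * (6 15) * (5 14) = (1 13 15 6 3 18 9 4 8)(5 14) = [0, 13, 2, 18, 8, 14, 3, 7, 1, 4, 10, 11, 12, 15, 5, 6, 16, 17, 9]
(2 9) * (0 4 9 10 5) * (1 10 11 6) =(0 4 9 2 11 6 1 10 5) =[4, 10, 11, 3, 9, 0, 1, 7, 8, 2, 5, 6]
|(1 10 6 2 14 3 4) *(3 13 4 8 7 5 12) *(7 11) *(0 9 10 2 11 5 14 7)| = |(0 9 10 6 11)(1 2 7 14 13 4)(3 8 5 12)| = 60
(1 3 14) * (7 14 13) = (1 3 13 7 14) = [0, 3, 2, 13, 4, 5, 6, 14, 8, 9, 10, 11, 12, 7, 1]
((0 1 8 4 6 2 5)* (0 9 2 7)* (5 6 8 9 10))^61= ((0 1 9 2 6 7)(4 8)(5 10))^61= (0 1 9 2 6 7)(4 8)(5 10)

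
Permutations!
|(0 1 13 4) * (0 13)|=|(0 1)(4 13)|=2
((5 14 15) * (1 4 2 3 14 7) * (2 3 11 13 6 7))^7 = (1 11 14 7 2 3 6 5 4 13 15)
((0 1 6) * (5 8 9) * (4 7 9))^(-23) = (0 1 6)(4 9 8 7 5)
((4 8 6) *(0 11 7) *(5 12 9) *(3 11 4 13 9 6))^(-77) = ((0 4 8 3 11 7)(5 12 6 13 9))^(-77) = (0 4 8 3 11 7)(5 13 12 9 6)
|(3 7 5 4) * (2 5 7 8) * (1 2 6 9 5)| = 6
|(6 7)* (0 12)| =2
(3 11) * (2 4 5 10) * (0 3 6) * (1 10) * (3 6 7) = [6, 10, 4, 11, 5, 1, 0, 3, 8, 9, 2, 7] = (0 6)(1 10 2 4 5)(3 11 7)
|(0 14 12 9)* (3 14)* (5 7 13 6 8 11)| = 30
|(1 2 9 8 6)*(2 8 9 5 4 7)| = 12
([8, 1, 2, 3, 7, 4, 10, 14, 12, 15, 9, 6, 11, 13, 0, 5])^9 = [4, 1, 2, 3, 9, 10, 8, 15, 7, 11, 12, 0, 14, 13, 5, 6]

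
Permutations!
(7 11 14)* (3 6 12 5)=(3 6 12 5)(7 11 14)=[0, 1, 2, 6, 4, 3, 12, 11, 8, 9, 10, 14, 5, 13, 7]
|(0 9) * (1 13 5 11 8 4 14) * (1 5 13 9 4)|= 8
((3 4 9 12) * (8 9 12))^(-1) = (3 12 4)(8 9)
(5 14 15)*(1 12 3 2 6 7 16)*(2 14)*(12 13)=(1 13 12 3 14 15 5 2 6 7 16)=[0, 13, 6, 14, 4, 2, 7, 16, 8, 9, 10, 11, 3, 12, 15, 5, 1]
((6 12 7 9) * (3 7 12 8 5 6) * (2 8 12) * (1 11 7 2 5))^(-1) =((1 11 7 9 3 2 8)(5 6 12))^(-1) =(1 8 2 3 9 7 11)(5 12 6)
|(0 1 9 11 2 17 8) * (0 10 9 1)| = 6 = |(2 17 8 10 9 11)|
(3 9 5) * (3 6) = [0, 1, 2, 9, 4, 6, 3, 7, 8, 5] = (3 9 5 6)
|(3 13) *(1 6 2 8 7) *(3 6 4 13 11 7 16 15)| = |(1 4 13 6 2 8 16 15 3 11 7)| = 11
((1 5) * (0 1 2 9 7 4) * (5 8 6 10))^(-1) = ((0 1 8 6 10 5 2 9 7 4))^(-1) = (0 4 7 9 2 5 10 6 8 1)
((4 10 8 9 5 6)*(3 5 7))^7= ((3 5 6 4 10 8 9 7))^7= (3 7 9 8 10 4 6 5)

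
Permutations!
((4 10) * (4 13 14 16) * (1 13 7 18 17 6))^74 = (1 4 17 14 7)(6 16 18 13 10)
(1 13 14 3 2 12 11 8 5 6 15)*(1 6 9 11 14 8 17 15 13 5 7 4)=(1 5 9 11 17 15 6 13 8 7 4)(2 12 14 3)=[0, 5, 12, 2, 1, 9, 13, 4, 7, 11, 10, 17, 14, 8, 3, 6, 16, 15]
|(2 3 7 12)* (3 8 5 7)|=|(2 8 5 7 12)|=5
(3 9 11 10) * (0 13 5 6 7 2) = (0 13 5 6 7 2)(3 9 11 10) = [13, 1, 0, 9, 4, 6, 7, 2, 8, 11, 3, 10, 12, 5]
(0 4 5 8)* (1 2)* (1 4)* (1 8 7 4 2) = (0 8)(4 5 7) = [8, 1, 2, 3, 5, 7, 6, 4, 0]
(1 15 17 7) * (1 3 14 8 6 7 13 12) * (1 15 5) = (1 5)(3 14 8 6 7)(12 15 17 13) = [0, 5, 2, 14, 4, 1, 7, 3, 6, 9, 10, 11, 15, 12, 8, 17, 16, 13]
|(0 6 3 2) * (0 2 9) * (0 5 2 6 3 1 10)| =|(0 3 9 5 2 6 1 10)| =8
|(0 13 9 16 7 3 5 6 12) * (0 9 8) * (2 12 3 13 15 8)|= 6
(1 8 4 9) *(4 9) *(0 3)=(0 3)(1 8 9)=[3, 8, 2, 0, 4, 5, 6, 7, 9, 1]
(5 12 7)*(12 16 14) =(5 16 14 12 7) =[0, 1, 2, 3, 4, 16, 6, 5, 8, 9, 10, 11, 7, 13, 12, 15, 14]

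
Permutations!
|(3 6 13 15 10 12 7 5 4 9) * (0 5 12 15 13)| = |(0 5 4 9 3 6)(7 12)(10 15)| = 6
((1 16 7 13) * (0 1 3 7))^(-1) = (0 16 1)(3 13 7)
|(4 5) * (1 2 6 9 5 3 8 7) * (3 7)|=14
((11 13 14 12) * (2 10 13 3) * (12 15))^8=(15)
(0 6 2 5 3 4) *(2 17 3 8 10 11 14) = (0 6 17 3 4)(2 5 8 10 11 14) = [6, 1, 5, 4, 0, 8, 17, 7, 10, 9, 11, 14, 12, 13, 2, 15, 16, 3]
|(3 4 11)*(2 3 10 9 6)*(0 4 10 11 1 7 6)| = 9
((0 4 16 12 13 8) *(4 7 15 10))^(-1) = ((0 7 15 10 4 16 12 13 8))^(-1) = (0 8 13 12 16 4 10 15 7)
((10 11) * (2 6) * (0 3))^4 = (11)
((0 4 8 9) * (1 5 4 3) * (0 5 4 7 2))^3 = ((0 3 1 4 8 9 5 7 2))^3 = (0 4 5)(1 9 2)(3 8 7)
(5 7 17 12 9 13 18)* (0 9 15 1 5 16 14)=(0 9 13 18 16 14)(1 5 7 17 12 15)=[9, 5, 2, 3, 4, 7, 6, 17, 8, 13, 10, 11, 15, 18, 0, 1, 14, 12, 16]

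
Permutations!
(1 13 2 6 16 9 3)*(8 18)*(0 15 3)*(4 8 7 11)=(0 15 3 1 13 2 6 16 9)(4 8 18 7 11)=[15, 13, 6, 1, 8, 5, 16, 11, 18, 0, 10, 4, 12, 2, 14, 3, 9, 17, 7]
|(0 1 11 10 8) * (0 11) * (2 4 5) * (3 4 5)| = |(0 1)(2 5)(3 4)(8 11 10)| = 6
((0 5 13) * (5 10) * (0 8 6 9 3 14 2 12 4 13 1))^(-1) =((0 10 5 1)(2 12 4 13 8 6 9 3 14))^(-1) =(0 1 5 10)(2 14 3 9 6 8 13 4 12)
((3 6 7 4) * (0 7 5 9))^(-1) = ((0 7 4 3 6 5 9))^(-1) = (0 9 5 6 3 4 7)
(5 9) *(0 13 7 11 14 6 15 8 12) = (0 13 7 11 14 6 15 8 12)(5 9) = [13, 1, 2, 3, 4, 9, 15, 11, 12, 5, 10, 14, 0, 7, 6, 8]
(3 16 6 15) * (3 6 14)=(3 16 14)(6 15)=[0, 1, 2, 16, 4, 5, 15, 7, 8, 9, 10, 11, 12, 13, 3, 6, 14]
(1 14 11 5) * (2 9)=(1 14 11 5)(2 9)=[0, 14, 9, 3, 4, 1, 6, 7, 8, 2, 10, 5, 12, 13, 11]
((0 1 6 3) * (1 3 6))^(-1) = ((6)(0 3))^(-1) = (6)(0 3)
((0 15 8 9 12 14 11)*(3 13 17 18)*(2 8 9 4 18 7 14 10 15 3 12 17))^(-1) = (0 11 14 7 17 9 15 10 12 18 4 8 2 13 3)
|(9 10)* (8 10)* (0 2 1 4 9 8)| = |(0 2 1 4 9)(8 10)| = 10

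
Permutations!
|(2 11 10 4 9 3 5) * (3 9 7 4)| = |(2 11 10 3 5)(4 7)| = 10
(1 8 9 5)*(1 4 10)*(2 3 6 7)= (1 8 9 5 4 10)(2 3 6 7)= [0, 8, 3, 6, 10, 4, 7, 2, 9, 5, 1]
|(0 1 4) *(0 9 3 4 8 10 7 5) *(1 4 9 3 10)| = 14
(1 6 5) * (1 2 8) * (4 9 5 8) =[0, 6, 4, 3, 9, 2, 8, 7, 1, 5] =(1 6 8)(2 4 9 5)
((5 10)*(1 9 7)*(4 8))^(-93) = ((1 9 7)(4 8)(5 10))^(-93) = (4 8)(5 10)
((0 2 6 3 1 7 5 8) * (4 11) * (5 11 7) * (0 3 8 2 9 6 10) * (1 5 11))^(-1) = (0 10 2 5 3 8 6 9)(1 7 4 11)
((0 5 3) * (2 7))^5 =(0 3 5)(2 7)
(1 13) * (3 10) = (1 13)(3 10) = [0, 13, 2, 10, 4, 5, 6, 7, 8, 9, 3, 11, 12, 1]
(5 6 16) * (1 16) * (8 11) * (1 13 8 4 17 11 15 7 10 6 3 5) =[0, 16, 2, 5, 17, 3, 13, 10, 15, 9, 6, 4, 12, 8, 14, 7, 1, 11] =(1 16)(3 5)(4 17 11)(6 13 8 15 7 10)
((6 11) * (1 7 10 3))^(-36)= ((1 7 10 3)(6 11))^(-36)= (11)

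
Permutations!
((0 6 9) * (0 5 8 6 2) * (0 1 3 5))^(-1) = (0 9 6 8 5 3 1 2)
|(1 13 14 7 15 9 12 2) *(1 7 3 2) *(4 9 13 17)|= |(1 17 4 9 12)(2 7 15 13 14 3)|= 30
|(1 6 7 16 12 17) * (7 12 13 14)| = 4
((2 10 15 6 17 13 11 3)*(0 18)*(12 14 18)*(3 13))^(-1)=(0 18 14 12)(2 3 17 6 15 10)(11 13)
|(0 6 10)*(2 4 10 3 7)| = 7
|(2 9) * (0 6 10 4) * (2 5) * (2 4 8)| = 8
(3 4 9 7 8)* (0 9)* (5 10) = (0 9 7 8 3 4)(5 10) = [9, 1, 2, 4, 0, 10, 6, 8, 3, 7, 5]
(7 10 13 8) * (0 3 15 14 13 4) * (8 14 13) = (0 3 15 13 14 8 7 10 4) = [3, 1, 2, 15, 0, 5, 6, 10, 7, 9, 4, 11, 12, 14, 8, 13]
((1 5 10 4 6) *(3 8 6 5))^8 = ((1 3 8 6)(4 5 10))^8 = (4 10 5)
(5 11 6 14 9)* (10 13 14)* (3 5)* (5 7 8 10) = [0, 1, 2, 7, 4, 11, 5, 8, 10, 3, 13, 6, 12, 14, 9] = (3 7 8 10 13 14 9)(5 11 6)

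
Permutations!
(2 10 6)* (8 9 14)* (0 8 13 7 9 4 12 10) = (0 8 4 12 10 6 2)(7 9 14 13) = [8, 1, 0, 3, 12, 5, 2, 9, 4, 14, 6, 11, 10, 7, 13]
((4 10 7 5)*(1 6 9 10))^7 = (10) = ((1 6 9 10 7 5 4))^7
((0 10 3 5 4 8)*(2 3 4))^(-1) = ((0 10 4 8)(2 3 5))^(-1) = (0 8 4 10)(2 5 3)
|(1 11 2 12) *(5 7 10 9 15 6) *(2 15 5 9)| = |(1 11 15 6 9 5 7 10 2 12)| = 10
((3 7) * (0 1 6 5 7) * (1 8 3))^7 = ((0 8 3)(1 6 5 7))^7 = (0 8 3)(1 7 5 6)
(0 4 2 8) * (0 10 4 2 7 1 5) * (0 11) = (0 2 8 10 4 7 1 5 11) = [2, 5, 8, 3, 7, 11, 6, 1, 10, 9, 4, 0]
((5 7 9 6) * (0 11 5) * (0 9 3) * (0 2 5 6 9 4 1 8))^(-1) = (0 8 1 4 6 11)(2 3 7 5)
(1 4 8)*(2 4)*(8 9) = (1 2 4 9 8) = [0, 2, 4, 3, 9, 5, 6, 7, 1, 8]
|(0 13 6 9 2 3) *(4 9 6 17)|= 7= |(0 13 17 4 9 2 3)|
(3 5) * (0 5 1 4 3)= (0 5)(1 4 3)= [5, 4, 2, 1, 3, 0]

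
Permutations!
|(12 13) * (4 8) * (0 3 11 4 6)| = 6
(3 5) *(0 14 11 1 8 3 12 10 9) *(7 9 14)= (0 7 9)(1 8 3 5 12 10 14 11)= [7, 8, 2, 5, 4, 12, 6, 9, 3, 0, 14, 1, 10, 13, 11]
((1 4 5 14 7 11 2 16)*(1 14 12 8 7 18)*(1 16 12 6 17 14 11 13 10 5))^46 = ((1 4)(2 12 8 7 13 10 5 6 17 14 18 16 11))^46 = (2 6 12 17 8 14 7 18 13 16 10 11 5)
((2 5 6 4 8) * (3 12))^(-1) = ((2 5 6 4 8)(3 12))^(-1) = (2 8 4 6 5)(3 12)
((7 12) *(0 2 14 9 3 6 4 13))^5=(0 6 14 13 3 2 4 9)(7 12)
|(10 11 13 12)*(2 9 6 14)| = 4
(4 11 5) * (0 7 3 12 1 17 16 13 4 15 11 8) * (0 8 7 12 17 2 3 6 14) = (0 12 1 2 3 17 16 13 4 7 6 14)(5 15 11) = [12, 2, 3, 17, 7, 15, 14, 6, 8, 9, 10, 5, 1, 4, 0, 11, 13, 16]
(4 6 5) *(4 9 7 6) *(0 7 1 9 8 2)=[7, 9, 0, 3, 4, 8, 5, 6, 2, 1]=(0 7 6 5 8 2)(1 9)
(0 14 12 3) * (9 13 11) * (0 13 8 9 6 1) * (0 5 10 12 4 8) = (0 14 4 8 9)(1 5 10 12 3 13 11 6) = [14, 5, 2, 13, 8, 10, 1, 7, 9, 0, 12, 6, 3, 11, 4]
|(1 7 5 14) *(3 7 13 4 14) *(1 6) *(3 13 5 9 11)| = 12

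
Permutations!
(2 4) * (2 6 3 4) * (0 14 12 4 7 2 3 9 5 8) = (0 14 12 4 6 9 5 8)(2 3 7) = [14, 1, 3, 7, 6, 8, 9, 2, 0, 5, 10, 11, 4, 13, 12]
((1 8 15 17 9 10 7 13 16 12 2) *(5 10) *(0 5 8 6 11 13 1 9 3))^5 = (0 6 2 3 1 12 17 7 16 15 10 13 8 5 11 9)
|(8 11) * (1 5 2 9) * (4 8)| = 12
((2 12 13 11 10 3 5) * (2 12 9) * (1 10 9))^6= ((1 10 3 5 12 13 11 9 2))^6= (1 11 5)(2 13 3)(9 12 10)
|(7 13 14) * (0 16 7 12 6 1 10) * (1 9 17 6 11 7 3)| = 15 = |(0 16 3 1 10)(6 9 17)(7 13 14 12 11)|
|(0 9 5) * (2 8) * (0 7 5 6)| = |(0 9 6)(2 8)(5 7)| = 6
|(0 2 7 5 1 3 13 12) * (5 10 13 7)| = 9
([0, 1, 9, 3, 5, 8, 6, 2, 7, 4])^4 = (2 8 4)(5 9 7)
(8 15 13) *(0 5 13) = [5, 1, 2, 3, 4, 13, 6, 7, 15, 9, 10, 11, 12, 8, 14, 0] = (0 5 13 8 15)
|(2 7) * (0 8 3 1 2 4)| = |(0 8 3 1 2 7 4)| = 7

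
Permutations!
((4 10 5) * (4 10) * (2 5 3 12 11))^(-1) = ((2 5 10 3 12 11))^(-1) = (2 11 12 3 10 5)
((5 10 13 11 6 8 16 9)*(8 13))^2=((5 10 8 16 9)(6 13 11))^2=(5 8 9 10 16)(6 11 13)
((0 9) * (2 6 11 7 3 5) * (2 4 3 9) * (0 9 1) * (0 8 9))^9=(0 2 6 11 7 1 8 9)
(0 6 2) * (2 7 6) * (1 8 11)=(0 2)(1 8 11)(6 7)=[2, 8, 0, 3, 4, 5, 7, 6, 11, 9, 10, 1]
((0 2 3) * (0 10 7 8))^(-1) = (0 8 7 10 3 2)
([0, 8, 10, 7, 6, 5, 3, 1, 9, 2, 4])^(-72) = [0, 1, 2, 3, 4, 5, 6, 7, 8, 9, 10]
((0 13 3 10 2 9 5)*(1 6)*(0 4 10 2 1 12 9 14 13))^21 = ((1 6 12 9 5 4 10)(2 14 13 3))^21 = (2 14 13 3)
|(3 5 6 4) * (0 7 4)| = 6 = |(0 7 4 3 5 6)|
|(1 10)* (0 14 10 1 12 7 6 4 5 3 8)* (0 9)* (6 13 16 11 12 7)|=14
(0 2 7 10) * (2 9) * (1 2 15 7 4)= (0 9 15 7 10)(1 2 4)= [9, 2, 4, 3, 1, 5, 6, 10, 8, 15, 0, 11, 12, 13, 14, 7]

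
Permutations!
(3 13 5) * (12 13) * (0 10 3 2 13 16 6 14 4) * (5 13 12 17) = [10, 1, 12, 17, 0, 2, 14, 7, 8, 9, 3, 11, 16, 13, 4, 15, 6, 5] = (0 10 3 17 5 2 12 16 6 14 4)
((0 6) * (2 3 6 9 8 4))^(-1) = (0 6 3 2 4 8 9)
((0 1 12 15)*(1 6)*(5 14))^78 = ((0 6 1 12 15)(5 14))^78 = (0 12 6 15 1)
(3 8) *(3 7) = [0, 1, 2, 8, 4, 5, 6, 3, 7] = (3 8 7)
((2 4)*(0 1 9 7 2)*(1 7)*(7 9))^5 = (0 4 2 7 1 9)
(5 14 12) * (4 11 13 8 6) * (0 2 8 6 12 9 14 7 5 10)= (0 2 8 12 10)(4 11 13 6)(5 7)(9 14)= [2, 1, 8, 3, 11, 7, 4, 5, 12, 14, 0, 13, 10, 6, 9]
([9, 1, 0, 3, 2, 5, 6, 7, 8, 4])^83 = (0 2 4 9)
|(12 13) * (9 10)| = 2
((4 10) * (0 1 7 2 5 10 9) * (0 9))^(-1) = (0 4 10 5 2 7 1)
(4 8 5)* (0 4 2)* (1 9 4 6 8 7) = (0 6 8 5 2)(1 9 4 7) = [6, 9, 0, 3, 7, 2, 8, 1, 5, 4]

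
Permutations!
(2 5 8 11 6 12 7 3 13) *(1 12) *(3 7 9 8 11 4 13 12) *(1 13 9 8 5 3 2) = (1 2 3 12 8 4 9 5 11 6 13) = [0, 2, 3, 12, 9, 11, 13, 7, 4, 5, 10, 6, 8, 1]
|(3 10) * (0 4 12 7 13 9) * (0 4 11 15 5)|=|(0 11 15 5)(3 10)(4 12 7 13 9)|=20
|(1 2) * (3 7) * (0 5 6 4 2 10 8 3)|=10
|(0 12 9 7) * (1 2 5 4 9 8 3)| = |(0 12 8 3 1 2 5 4 9 7)| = 10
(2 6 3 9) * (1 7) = (1 7)(2 6 3 9) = [0, 7, 6, 9, 4, 5, 3, 1, 8, 2]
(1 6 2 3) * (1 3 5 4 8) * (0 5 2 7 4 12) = (0 5 12)(1 6 7 4 8) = [5, 6, 2, 3, 8, 12, 7, 4, 1, 9, 10, 11, 0]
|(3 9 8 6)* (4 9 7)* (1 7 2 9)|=|(1 7 4)(2 9 8 6 3)|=15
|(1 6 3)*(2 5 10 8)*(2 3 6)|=6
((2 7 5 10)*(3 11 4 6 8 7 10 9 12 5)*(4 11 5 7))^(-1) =(2 10)(3 7 12 9 5)(4 8 6) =((2 10)(3 5 9 12 7)(4 6 8))^(-1)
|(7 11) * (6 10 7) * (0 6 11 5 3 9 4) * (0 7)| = |(11)(0 6 10)(3 9 4 7 5)| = 15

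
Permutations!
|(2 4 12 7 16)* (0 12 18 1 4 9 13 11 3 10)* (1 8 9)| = |(0 12 7 16 2 1 4 18 8 9 13 11 3 10)| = 14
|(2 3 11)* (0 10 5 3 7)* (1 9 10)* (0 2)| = |(0 1 9 10 5 3 11)(2 7)| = 14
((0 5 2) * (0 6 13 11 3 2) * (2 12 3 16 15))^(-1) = ((0 5)(2 6 13 11 16 15)(3 12))^(-1) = (0 5)(2 15 16 11 13 6)(3 12)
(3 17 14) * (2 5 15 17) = (2 5 15 17 14 3) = [0, 1, 5, 2, 4, 15, 6, 7, 8, 9, 10, 11, 12, 13, 3, 17, 16, 14]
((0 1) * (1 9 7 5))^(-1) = (0 1 5 7 9)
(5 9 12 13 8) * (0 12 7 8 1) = (0 12 13 1)(5 9 7 8) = [12, 0, 2, 3, 4, 9, 6, 8, 5, 7, 10, 11, 13, 1]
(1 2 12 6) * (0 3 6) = (0 3 6 1 2 12) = [3, 2, 12, 6, 4, 5, 1, 7, 8, 9, 10, 11, 0]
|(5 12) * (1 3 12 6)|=5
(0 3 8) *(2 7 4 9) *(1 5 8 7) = (0 3 7 4 9 2 1 5 8) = [3, 5, 1, 7, 9, 8, 6, 4, 0, 2]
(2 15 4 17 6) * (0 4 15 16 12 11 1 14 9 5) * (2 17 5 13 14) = (0 4 5)(1 2 16 12 11)(6 17)(9 13 14) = [4, 2, 16, 3, 5, 0, 17, 7, 8, 13, 10, 1, 11, 14, 9, 15, 12, 6]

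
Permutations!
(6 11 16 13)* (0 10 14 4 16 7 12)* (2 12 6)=(0 10 14 4 16 13 2 12)(6 11 7)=[10, 1, 12, 3, 16, 5, 11, 6, 8, 9, 14, 7, 0, 2, 4, 15, 13]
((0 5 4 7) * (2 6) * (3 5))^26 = (0 3 5 4 7)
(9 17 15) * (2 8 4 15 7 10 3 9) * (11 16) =(2 8 4 15)(3 9 17 7 10)(11 16) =[0, 1, 8, 9, 15, 5, 6, 10, 4, 17, 3, 16, 12, 13, 14, 2, 11, 7]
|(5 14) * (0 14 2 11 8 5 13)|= 12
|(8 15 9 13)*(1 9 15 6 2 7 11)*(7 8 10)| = |(15)(1 9 13 10 7 11)(2 8 6)| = 6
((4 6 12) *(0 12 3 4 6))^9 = ((0 12 6 3 4))^9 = (0 4 3 6 12)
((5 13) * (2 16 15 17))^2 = (2 15)(16 17)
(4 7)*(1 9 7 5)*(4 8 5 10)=(1 9 7 8 5)(4 10)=[0, 9, 2, 3, 10, 1, 6, 8, 5, 7, 4]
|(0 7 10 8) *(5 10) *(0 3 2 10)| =|(0 7 5)(2 10 8 3)| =12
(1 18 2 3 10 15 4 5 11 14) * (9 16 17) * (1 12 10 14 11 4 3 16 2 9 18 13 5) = (1 13 5 4)(2 16 17 18 9)(3 14 12 10 15) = [0, 13, 16, 14, 1, 4, 6, 7, 8, 2, 15, 11, 10, 5, 12, 3, 17, 18, 9]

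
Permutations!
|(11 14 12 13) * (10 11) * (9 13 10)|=|(9 13)(10 11 14 12)|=4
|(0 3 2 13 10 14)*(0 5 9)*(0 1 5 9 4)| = |(0 3 2 13 10 14 9 1 5 4)| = 10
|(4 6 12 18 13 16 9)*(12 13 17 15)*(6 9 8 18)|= |(4 9)(6 13 16 8 18 17 15 12)|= 8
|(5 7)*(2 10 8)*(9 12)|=6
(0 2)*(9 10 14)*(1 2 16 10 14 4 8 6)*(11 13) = (0 16 10 4 8 6 1 2)(9 14)(11 13) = [16, 2, 0, 3, 8, 5, 1, 7, 6, 14, 4, 13, 12, 11, 9, 15, 10]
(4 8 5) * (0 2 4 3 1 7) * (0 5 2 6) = (0 6)(1 7 5 3)(2 4 8) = [6, 7, 4, 1, 8, 3, 0, 5, 2]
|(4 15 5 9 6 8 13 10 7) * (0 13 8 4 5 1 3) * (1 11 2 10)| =36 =|(0 13 1 3)(2 10 7 5 9 6 4 15 11)|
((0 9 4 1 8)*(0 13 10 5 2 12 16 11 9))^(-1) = (1 4 9 11 16 12 2 5 10 13 8)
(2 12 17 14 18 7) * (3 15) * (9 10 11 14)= [0, 1, 12, 15, 4, 5, 6, 2, 8, 10, 11, 14, 17, 13, 18, 3, 16, 9, 7]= (2 12 17 9 10 11 14 18 7)(3 15)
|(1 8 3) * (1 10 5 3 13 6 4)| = |(1 8 13 6 4)(3 10 5)| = 15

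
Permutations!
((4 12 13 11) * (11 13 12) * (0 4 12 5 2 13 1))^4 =((0 4 11 12 5 2 13 1))^4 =(0 5)(1 12)(2 4)(11 13)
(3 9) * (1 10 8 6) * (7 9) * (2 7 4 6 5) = (1 10 8 5 2 7 9 3 4 6) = [0, 10, 7, 4, 6, 2, 1, 9, 5, 3, 8]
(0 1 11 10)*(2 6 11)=(0 1 2 6 11 10)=[1, 2, 6, 3, 4, 5, 11, 7, 8, 9, 0, 10]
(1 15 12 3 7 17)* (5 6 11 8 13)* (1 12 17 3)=(1 15 17 12)(3 7)(5 6 11 8 13)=[0, 15, 2, 7, 4, 6, 11, 3, 13, 9, 10, 8, 1, 5, 14, 17, 16, 12]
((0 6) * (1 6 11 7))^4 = (0 6 1 7 11)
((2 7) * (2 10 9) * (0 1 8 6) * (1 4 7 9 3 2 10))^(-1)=((0 4 7 1 8 6)(2 9 10 3))^(-1)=(0 6 8 1 7 4)(2 3 10 9)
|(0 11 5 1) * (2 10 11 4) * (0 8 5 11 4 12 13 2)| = 6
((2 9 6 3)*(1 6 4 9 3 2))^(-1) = ((1 6 2 3)(4 9))^(-1) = (1 3 2 6)(4 9)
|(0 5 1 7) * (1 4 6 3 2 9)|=9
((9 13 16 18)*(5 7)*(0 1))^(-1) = (0 1)(5 7)(9 18 16 13)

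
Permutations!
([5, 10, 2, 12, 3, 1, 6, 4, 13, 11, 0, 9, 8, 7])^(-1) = [10, 5, 2, 4, 7, 0, 6, 13, 12, 11, 1, 9, 3, 8]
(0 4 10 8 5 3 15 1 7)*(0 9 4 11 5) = [11, 7, 2, 15, 10, 3, 6, 9, 0, 4, 8, 5, 12, 13, 14, 1] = (0 11 5 3 15 1 7 9 4 10 8)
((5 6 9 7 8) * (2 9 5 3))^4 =(2 3 8 7 9)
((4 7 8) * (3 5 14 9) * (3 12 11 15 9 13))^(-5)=((3 5 14 13)(4 7 8)(9 12 11 15))^(-5)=(3 13 14 5)(4 7 8)(9 15 11 12)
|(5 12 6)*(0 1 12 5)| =4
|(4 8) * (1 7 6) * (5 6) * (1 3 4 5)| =10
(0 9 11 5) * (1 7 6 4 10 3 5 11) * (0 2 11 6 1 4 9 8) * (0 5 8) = (1 7)(2 11 6 9 4 10 3 8 5) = [0, 7, 11, 8, 10, 2, 9, 1, 5, 4, 3, 6]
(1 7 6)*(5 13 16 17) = [0, 7, 2, 3, 4, 13, 1, 6, 8, 9, 10, 11, 12, 16, 14, 15, 17, 5] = (1 7 6)(5 13 16 17)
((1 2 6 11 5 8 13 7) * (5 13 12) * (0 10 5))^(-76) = (0 12 8 5 10)(1 6 13)(2 11 7)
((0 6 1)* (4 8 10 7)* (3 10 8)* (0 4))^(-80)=((0 6 1 4 3 10 7))^(-80)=(0 3 6 10 1 7 4)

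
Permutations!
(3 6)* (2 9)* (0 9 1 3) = (0 9 2 1 3 6) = [9, 3, 1, 6, 4, 5, 0, 7, 8, 2]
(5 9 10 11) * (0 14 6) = [14, 1, 2, 3, 4, 9, 0, 7, 8, 10, 11, 5, 12, 13, 6] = (0 14 6)(5 9 10 11)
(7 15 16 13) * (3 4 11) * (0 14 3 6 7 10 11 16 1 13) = (0 14 3 4 16)(1 13 10 11 6 7 15) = [14, 13, 2, 4, 16, 5, 7, 15, 8, 9, 11, 6, 12, 10, 3, 1, 0]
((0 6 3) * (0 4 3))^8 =(6)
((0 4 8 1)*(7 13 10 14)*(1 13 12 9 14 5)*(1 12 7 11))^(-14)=(0 14 5 8 1 9 10 4 11 12 13)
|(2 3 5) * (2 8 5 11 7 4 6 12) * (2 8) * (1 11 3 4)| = |(1 11 7)(2 4 6 12 8 5)| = 6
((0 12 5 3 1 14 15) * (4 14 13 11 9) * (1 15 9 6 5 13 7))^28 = (0 6)(3 13)(4 14 9)(5 12)(11 15)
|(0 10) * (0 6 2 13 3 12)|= 7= |(0 10 6 2 13 3 12)|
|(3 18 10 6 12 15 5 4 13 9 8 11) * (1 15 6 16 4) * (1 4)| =12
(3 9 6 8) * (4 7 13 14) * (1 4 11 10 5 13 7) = [0, 4, 2, 9, 1, 13, 8, 7, 3, 6, 5, 10, 12, 14, 11] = (1 4)(3 9 6 8)(5 13 14 11 10)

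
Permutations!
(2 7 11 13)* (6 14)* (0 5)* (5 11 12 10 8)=(0 11 13 2 7 12 10 8 5)(6 14)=[11, 1, 7, 3, 4, 0, 14, 12, 5, 9, 8, 13, 10, 2, 6]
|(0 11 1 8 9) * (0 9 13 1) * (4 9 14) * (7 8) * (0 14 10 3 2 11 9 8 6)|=13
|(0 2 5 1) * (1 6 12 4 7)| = |(0 2 5 6 12 4 7 1)| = 8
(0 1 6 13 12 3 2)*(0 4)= (0 1 6 13 12 3 2 4)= [1, 6, 4, 2, 0, 5, 13, 7, 8, 9, 10, 11, 3, 12]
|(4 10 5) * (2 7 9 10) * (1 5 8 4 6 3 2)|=10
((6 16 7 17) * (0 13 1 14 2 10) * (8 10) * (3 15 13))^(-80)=((0 3 15 13 1 14 2 8 10)(6 16 7 17))^(-80)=(17)(0 3 15 13 1 14 2 8 10)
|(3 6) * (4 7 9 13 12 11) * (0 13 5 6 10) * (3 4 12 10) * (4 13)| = 8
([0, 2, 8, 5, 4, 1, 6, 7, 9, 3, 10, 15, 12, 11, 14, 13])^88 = [0, 3, 5, 8, 4, 9, 6, 7, 1, 2, 10, 15, 12, 11, 14, 13]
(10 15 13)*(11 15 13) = [0, 1, 2, 3, 4, 5, 6, 7, 8, 9, 13, 15, 12, 10, 14, 11] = (10 13)(11 15)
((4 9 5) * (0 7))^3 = (9)(0 7)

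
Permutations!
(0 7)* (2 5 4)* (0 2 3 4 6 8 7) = [0, 1, 5, 4, 3, 6, 8, 2, 7] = (2 5 6 8 7)(3 4)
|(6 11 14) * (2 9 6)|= 5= |(2 9 6 11 14)|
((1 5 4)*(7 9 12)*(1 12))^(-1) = (1 9 7 12 4 5)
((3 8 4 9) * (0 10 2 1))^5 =((0 10 2 1)(3 8 4 9))^5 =(0 10 2 1)(3 8 4 9)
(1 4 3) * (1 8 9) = (1 4 3 8 9) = [0, 4, 2, 8, 3, 5, 6, 7, 9, 1]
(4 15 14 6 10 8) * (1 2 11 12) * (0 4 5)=[4, 2, 11, 3, 15, 0, 10, 7, 5, 9, 8, 12, 1, 13, 6, 14]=(0 4 15 14 6 10 8 5)(1 2 11 12)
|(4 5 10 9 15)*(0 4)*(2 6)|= 6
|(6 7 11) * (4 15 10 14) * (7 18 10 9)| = 9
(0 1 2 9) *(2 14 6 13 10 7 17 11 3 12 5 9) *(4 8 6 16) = (0 1 14 16 4 8 6 13 10 7 17 11 3 12 5 9) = [1, 14, 2, 12, 8, 9, 13, 17, 6, 0, 7, 3, 5, 10, 16, 15, 4, 11]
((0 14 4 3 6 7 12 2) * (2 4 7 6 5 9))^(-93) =(0 5 12)(2 3 7)(4 14 9)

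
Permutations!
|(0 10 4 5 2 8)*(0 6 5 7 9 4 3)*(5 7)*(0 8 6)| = 12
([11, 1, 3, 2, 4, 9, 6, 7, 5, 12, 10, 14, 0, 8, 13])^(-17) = [12, 1, 3, 2, 4, 8, 6, 7, 13, 5, 10, 0, 9, 14, 11]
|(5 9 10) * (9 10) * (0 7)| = 2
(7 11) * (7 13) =[0, 1, 2, 3, 4, 5, 6, 11, 8, 9, 10, 13, 12, 7] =(7 11 13)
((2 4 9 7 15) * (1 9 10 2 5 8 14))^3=(1 15 14 7 8 9 5)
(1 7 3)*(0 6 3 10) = (0 6 3 1 7 10) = [6, 7, 2, 1, 4, 5, 3, 10, 8, 9, 0]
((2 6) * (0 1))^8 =(6)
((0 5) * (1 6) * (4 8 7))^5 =((0 5)(1 6)(4 8 7))^5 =(0 5)(1 6)(4 7 8)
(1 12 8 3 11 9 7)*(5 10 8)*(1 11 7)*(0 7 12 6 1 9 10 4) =(0 7 11 10 8 3 12 5 4)(1 6) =[7, 6, 2, 12, 0, 4, 1, 11, 3, 9, 8, 10, 5]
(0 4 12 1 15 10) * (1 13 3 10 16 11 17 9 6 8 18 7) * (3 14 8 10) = (0 4 12 13 14 8 18 7 1 15 16 11 17 9 6 10) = [4, 15, 2, 3, 12, 5, 10, 1, 18, 6, 0, 17, 13, 14, 8, 16, 11, 9, 7]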